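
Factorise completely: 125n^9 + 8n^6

Every term has a factor of n^6; factoring it out leaves 125n^3 + 8.
Recognize a sum of cubes with the parts 5n and 2.

n^6(5n + 2)(25n^2 - 10n + 4)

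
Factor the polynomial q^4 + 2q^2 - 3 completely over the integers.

(q + 1)(q - 1)(q^2 + 3)

Substitute u = q^2 to get a quadratic in u, then factor.
q^2 + 3 is irreducible over ℤ (always positive, so no real roots).
q^2 - 1 is a difference of squares.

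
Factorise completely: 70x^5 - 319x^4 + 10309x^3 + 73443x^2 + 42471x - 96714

(2x + 9)(5x + 9)(7x - 6)(x^2 - 10x + 199)

Among the possible rational roots, x = -9/2 is a root, giving the factor (2x + 9) and quotient 35x^4 - 317x^3 + 6581x^2 + 7107x - 10746.
Then x = -9/5 is a root, so (5x + 9) is a factor; dividing leaves 7x^3 - 76x^2 + 1453x - 1194.
Continuing, x = 6/7 is a root, so (7x - 6) divides it; the quotient is x^2 - 10x + 199.
The quadratic x^2 - 10x + 199 has discriminant -696 < 0 and is irreducible over ℤ.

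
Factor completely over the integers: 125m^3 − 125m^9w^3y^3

Every term has a factor of 125m^3; factoring it out leaves −m^6w^3y^3 + 1.
Recognize a difference of cubes with the parts 1 and m^2wy.

−125m^3(m^2wy − 1)(m^4w^2y^2 + m^2wy + 1)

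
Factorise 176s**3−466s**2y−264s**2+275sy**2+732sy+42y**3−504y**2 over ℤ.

(11s−14y)(2s−3y)(8s+y−12)

Group: 8s(22s**2−61sy+42y**2) + (y−12)(22s**2−61sy+42y**2); both groups contain (22s**2−61sy+42y**2), so (8s+y−12) is a factor with cofactor 22s**2−61sy+42y**2.
The cofactor groups again: 22s**2−61sy+42y**2 = 2s(11s−14y) − 3y(11s−14y); both groups contain (11s−14y), giving (2s−3y)(11s−14y).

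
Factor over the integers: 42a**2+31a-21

(6a+7)(7a-3)

Need a pair with product 42·(-21) = -882 and sum 31: that's 49 and -18.
Split the middle term: 42a**2+49a - 18a-21 = 7a(6a+7) - 3(6a+7).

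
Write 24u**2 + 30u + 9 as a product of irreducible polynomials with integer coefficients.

Pull out the common factor 3, then factor the remaining trinomial.

3(2u + 1)(4u + 3)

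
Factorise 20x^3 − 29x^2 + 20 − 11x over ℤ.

By the rational root theorem, x = −4/5 is a root, so (5x + 4) divides it; the quotient is 4x^2 − 9x + 5.
The remaining quadratic factors as (x − 1)(4x − 5).

(4x − 5)(5x + 4)(x − 1)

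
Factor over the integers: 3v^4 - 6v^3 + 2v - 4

(v - 2)(3v^3 + 2)

Group as (3v^4 + 2v) + (-6v^3 - 4) = v(3v^3 + 2) - 2(3v^3 + 2).
Both groups share the factor (3v^3 + 2).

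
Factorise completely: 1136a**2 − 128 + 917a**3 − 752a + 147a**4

Trying the rational-root candidates, a = −8/3 is a root, so (3a + 8) divides it; the quotient is 49a**3 + 175a**2 − 88a − 16.
Next, a = −4 is a root, so (a + 4) is a factor; dividing leaves 49a**2 − 21a − 4.
The remaining quadratic factors as (7a − 4)(7a + 1).

(3a + 8)(7a + 1)(7a − 4)(a + 4)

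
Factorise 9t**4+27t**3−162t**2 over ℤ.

9t**2(t+6)(t−3)

Pull out the common factor 9t**2, then factor the remaining trinomial.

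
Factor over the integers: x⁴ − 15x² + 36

Substitute u = x² to get a quadratic in u, then factor.
x² − 12 is irreducible over ℤ (12 is not a perfect square).
x² − 3 is irreducible over ℤ (3 is not a perfect square).

(x² − 12)(x² − 3)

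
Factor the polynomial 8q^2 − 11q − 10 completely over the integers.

(8q + 5)(q − 2)

Need a pair with product 8·(−10) = −80 and sum −11: that's 5 and −16.
Split the middle term: 8q^2 + 5q − 16q − 10 = q(8q + 5) − 2(8q + 5).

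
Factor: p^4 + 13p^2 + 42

(p^2 + 6)(p^2 + 7)

Substitute u = p^2 to get a quadratic in u, then factor.
p^2 + 7 is irreducible over ℤ (always positive, so no real roots).
p^2 + 6 is irreducible over ℤ (always positive, so no real roots).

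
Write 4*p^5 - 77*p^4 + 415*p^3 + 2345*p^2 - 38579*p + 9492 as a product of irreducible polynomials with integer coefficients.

(4*p - 1)*(p + 7)*(p - 12)*(p^2 - 14*p + 113)

Testing divisors of the constant over divisors of the leading coefficient, p = 1/4 is a root, so (4*p - 1) divides it; the quotient is p^4 - 19*p^3 + 99*p^2 + 611*p - 9492.
Continuing, p = -7 is a root, so (p + 7) divides it; the quotient is p^3 - 26*p^2 + 281*p - 1356.
Next, p = 12 is a root, giving the factor (p - 12) and quotient p^2 - 14*p + 113.
The quadratic p^2 - 14*p + 113 has discriminant -256 < 0 and is irreducible over ℤ.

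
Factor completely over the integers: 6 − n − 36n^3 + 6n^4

Group as (6n^4 − n) + (−36n^3 + 6) = n(6n^3 − 1) − 6(6n^3 − 1).
Both groups share the factor (6n^3 − 1).

(n − 6)(6n^3 − 1)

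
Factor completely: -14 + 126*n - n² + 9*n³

Group as (9*n³ + 126*n) + (-n² - 14) = 9*n*(n² + 14) - (n² + 14).
Both groups share the factor (n² + 14).

(9*n - 1)*(n² + 14)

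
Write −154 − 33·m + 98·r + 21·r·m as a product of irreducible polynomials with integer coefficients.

(3·m + 14)·(7·r − 11)

Group as (21·r·m + 98·r) + (−33·m − 154) = 7·r·(3·m + 14) − 11·(3·m + 14).
Both groups share the factor (3·m + 14).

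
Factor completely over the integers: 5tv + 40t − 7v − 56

(5t − 7)(v + 8)

Group as (5tv + 40t) + (−7v − 56) = 5t(v + 8) − 7(v + 8).
Both groups share the factor (v + 8).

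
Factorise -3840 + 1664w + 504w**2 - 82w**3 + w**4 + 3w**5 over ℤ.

Testing divisors of the constant over divisors of the leading coefficient, w = 5/3 is a root, so (3w - 5) is a factor; dividing leaves w**4 + 2w**3 - 24w**2 + 128w + 768.
Next, w = -6 is a root, so (w + 6) divides it; the quotient is w**3 - 4w**2 + 128.
Then w = -4 is a root, giving the factor (w + 4) and quotient w**2 - 8w + 32.
The quadratic w**2 - 8w + 32 has discriminant -64 < 0 and is irreducible over ℤ.

(3w - 5)(w + 4)(w + 6)(w**2 - 8w + 32)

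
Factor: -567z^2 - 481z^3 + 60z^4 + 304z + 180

By the rational root theorem, z = -5/4 is a root, giving the factor (4z + 5) and quotient 15z^3 - 139z^2 + 32z + 36.
Next, z = -2/5 is a root, so (5z + 2) is a factor; dividing leaves 3z^2 - 29z + 18.
The remaining quadratic factors as (z - 9)(3z - 2).

(3z - 2)(4z + 5)(5z + 2)(z - 9)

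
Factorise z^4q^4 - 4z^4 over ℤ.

Pull out the common factor z^4, leaving q^4 - 4.
Recognize a difference of squares with the parts q^2 and 2.

z^4(q^2 + 2)(q^2 - 2)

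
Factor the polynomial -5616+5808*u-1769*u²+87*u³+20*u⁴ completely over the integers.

(4*u-9)*(5*u-12)*(u+13)*(u-4)

By the rational root theorem, u = 4 is a root, so (u-4) divides it; the quotient is 20*u³+167*u²-1101*u+1404.
Then u = -13 is a root, so (u+13) divides it; the quotient is 20*u²-93*u+108.
The remaining quadratic factors as (4*u-9)(5*u-12).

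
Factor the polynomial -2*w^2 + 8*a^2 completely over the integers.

Every term has a factor of 2. Then 4*a^2 - w^2 = (2*a)² − (w)².

2*(2*a + w)*(2*a - w)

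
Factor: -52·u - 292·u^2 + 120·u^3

Pull out the common factor 4·u, then factor the remaining trinomial.

4·u·(5·u - 13)·(6·u + 1)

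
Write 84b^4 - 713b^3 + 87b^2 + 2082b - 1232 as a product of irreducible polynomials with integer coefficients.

By the rational root theorem, b = -7/4 is a root, so (4b + 7) is a factor; dividing leaves 21b^3 - 215b^2 + 398b - 176.
Then b = 8 is a root, so (b - 8) is a factor; dividing leaves 21b^2 - 47b + 22.
The remaining quadratic factors as (7b - 11)(3b - 2).

(3b - 2)(4b + 7)(7b - 11)(b - 8)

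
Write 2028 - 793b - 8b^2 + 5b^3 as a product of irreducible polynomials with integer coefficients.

Testing divisors of the constant over divisors of the leading coefficient, b = 12 is a root, so (b - 12) divides it; the quotient is 5b^2 + 52b - 169.
The remaining quadratic factors as (5b - 13)(b + 13).

(5b - 13)(b + 13)(b - 12)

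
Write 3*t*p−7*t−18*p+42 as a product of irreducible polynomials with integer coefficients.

(3*p−7)*(t−6)

Group as (3*t*p−7*t) + (−18*p+42) = t*(3*p−7) − 6*(3*p−7).
Both groups share the factor (3*p−7).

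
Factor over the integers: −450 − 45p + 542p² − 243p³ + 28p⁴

By the rational root theorem, p = 3 is a root, giving the factor (p − 3) and quotient 28p³ − 159p² + 65p + 150.
Continuing, p = 10/7 is a root, giving the factor (7p − 10) and quotient 4p² − 17p − 15.
The remaining quadratic factors as (4p + 3)(p − 5).

(4p + 3)(7p − 10)(p − 3)(p − 5)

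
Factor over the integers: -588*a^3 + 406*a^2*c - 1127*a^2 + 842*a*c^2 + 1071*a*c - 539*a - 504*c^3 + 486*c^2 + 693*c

-(12*a + 14*c + 11)*(7*a - 4*c + 7)*(7*a - 9*c)

Group: 7*a*(-84*a^2 - 50*a*c - 161*a + 56*c^2 - 54*c - 77) - 9*c*(-84*a^2 - 50*a*c - 161*a + 56*c^2 - 54*c - 77); both groups contain (-84*a^2 - 50*a*c - 161*a + 56*c^2 - 54*c - 77), so (7*a - 9*c) is a factor with cofactor -84*a^2 - 50*a*c - 161*a + 56*c^2 - 54*c - 77.
The cofactor groups again: -84*a^2 - 50*a*c - 161*a + 56*c^2 - 54*c - 77 = -7*a*(12*a + 14*c + 11) + (4*c - 7)*(12*a + 14*c + 11); both groups contain (12*a + 14*c + 11), giving -(7*a - 4*c + 7)*(12*a + 14*c + 11).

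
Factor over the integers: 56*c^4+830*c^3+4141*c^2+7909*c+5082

(2*c+11)*(4*c+7)*(7*c+11)*(c+6)

By the rational root theorem, c = -6 is a root, so (c+6) divides it; the quotient is 56*c^3+494*c^2+1177*c+847.
Next, c = -11/2 is a root, giving the factor (2*c+11) and quotient 28*c^2+93*c+77.
The remaining quadratic factors as (4*c+7)(7*c+11).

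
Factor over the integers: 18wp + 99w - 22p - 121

Group as (18wp + 99w) + (-22p - 121) = 9w(2p + 11) - 11(2p + 11).
Both groups share the factor (2p + 11).

(2p + 11)(9w - 11)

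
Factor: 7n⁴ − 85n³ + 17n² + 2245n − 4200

Trying the rational-root candidates, n = 8 is a root, so (n − 8) is a factor; dividing leaves 7n³ − 29n² − 215n + 525.
Then n = 15/7 is a root, so (7n − 15) is a factor; dividing leaves n² − 2n − 35.
The remaining quadratic factors as (n + 5)(n − 7).

(7n − 15)(n + 5)(n − 7)(n − 8)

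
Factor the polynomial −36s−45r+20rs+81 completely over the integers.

Group as (20rs−45r) + (−36s+81) = 5r(4s−9) − 9(4s−9).
Both groups share the factor (4s−9).

(4s−9)(5r−9)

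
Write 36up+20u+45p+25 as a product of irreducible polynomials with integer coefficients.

Group as (36up+20u) + (45p+25) = 4u(9p+5) + 5(9p+5).
Both groups share the factor (9p+5).

(4u+5)(9p+5)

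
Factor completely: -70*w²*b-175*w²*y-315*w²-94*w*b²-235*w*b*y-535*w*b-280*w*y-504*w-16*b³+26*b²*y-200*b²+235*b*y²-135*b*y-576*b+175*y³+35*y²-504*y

Group: 5*w*(-14*w*b-35*w*y-63*w-16*b²-54*b*y-72*b-35*y²-63*y) + (b-5*y+8)*(-14*w*b-35*w*y-63*w-16*b²-54*b*y-72*b-35*y²-63*y); both groups contain (-14*w*b-35*w*y-63*w-16*b²-54*b*y-72*b-35*y²-63*y), so (5*w+b-5*y+8) is a factor with cofactor -14*w*b-35*w*y-63*w-16*b²-54*b*y-72*b-35*y²-63*y.
The cofactor groups again: -14*w*b-35*w*y-63*w-16*b²-54*b*y-72*b-35*y²-63*y = -7*w*(2*b+5*y+9) + (-8*b-7*y)*(2*b+5*y+9); both groups contain (2*b+5*y+9), giving -(7*w+8*b+7*y)*(2*b+5*y+9).

-(2*b+5*y+9)*(7*w+8*b+7*y)*(5*w+b-5*y+8)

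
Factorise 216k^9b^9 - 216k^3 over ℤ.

Every term has a factor of 216k^3; factoring it out leaves k^6b^9 - 1.
Recognize a difference of cubes with the parts k^2b^3 and 1.

216k^3(k^2b^3 - 1)(k^4b^6 + k^2b^3 + 1)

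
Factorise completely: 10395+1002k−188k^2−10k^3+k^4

(k+7)(k+9)(k−11)(k−15)

Trying the rational-root candidates, k = −9 is a root, giving the factor (k+9) and quotient k^3−19k^2−17k+1155.
Continuing, k = −7 is a root, giving the factor (k+7) and quotient k^2−26k+165.
The remaining quadratic factors as (k−15)(k−11).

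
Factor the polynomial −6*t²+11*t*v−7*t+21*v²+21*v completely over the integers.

−(6*t+7*v+7)*(t−3*v)

Group: −t*(6*t+7*v+7) + 3*v*(6*t+7*v+7); both groups contain (6*t+7*v+7).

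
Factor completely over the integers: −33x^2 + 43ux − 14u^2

Group: −7u(2u − 3x) + 11x(2u − 3x); both groups contain (2u − 3x).

−(2u − 3x)(7u − 11x)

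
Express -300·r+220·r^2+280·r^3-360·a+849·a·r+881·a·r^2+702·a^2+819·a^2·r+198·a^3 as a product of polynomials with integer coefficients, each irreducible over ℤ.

Group: 11·a·(18·a^2+63·a·r+72·a+40·r^2+60·r) + (7·r-5)·(18·a^2+63·a·r+72·a+40·r^2+60·r); both groups contain (18·a^2+63·a·r+72·a+40·r^2+60·r), so (11·a+7·r-5) is a factor with cofactor 18·a^2+63·a·r+72·a+40·r^2+60·r.
The cofactor groups again: 18·a^2+63·a·r+72·a+40·r^2+60·r = 6·a·(3·a+8·r+12) + 5·r·(3·a+8·r+12); both groups contain (3·a+8·r+12), giving (6·a+5·r)·(3·a+8·r+12).

(11·a+7·r-5)·(3·a+8·r+12)·(6·a+5·r)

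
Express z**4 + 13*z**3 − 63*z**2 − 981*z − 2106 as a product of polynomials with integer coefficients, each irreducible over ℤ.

(z + 13)*(z + 3)*(z + 6)*(z − 9)

Trying the rational-root candidates, z = −3 is a root, so (z + 3) is a factor; dividing leaves z**3 + 10*z**2 − 93*z − 702.
Continuing, z = −13 is a root, giving the factor (z + 13) and quotient z**2 − 3*z − 54.
The remaining quadratic factors as (z + 6)(z − 9).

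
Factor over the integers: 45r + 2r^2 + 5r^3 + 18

(5r + 2)(r^2 + 9)

Group as (5r^3 + 45r) + (2r^2 + 18) = 5r(r^2 + 9) + 2(r^2 + 9).
Both groups share the factor (r^2 + 9).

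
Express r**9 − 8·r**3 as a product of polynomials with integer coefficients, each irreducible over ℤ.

Pull out the common factor r**3, leaving r**6 − 8.
Recognize a difference of cubes with the parts r**2 and 2.

r**3·(r**2 − 2)·(r**4 + 2·r**2 + 4)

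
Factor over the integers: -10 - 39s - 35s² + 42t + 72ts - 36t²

-(6t - 5s - 2)(6t - 7s - 5)

Group: -6t(6t - 7s - 5) + (5s + 2)(6t - 7s - 5); both groups contain (6t - 7s - 5).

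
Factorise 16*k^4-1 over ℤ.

(2*k)⁴ − (1)⁴ = ((2*k)² − (1)²)((2*k)² + (1)²); the first factor splits again, the second (4*k^2+1) is irreducible.

(2*k+1)*(2*k-1)*(4*k^2+1)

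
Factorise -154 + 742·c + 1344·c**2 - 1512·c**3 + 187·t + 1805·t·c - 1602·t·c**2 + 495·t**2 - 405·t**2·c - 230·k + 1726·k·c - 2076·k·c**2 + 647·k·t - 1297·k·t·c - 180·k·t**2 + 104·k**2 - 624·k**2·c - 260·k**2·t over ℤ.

-(5·t + 12·c - 2)·(13·k + 9·t + 14·c + 7)·(4·k + 9·c - 11)

Group: 4·k·(-65·k·t - 156·k·c + 26·k - 45·t**2 - 178·t·c - 17·t - 168·c**2 - 56·c + 14) + (9·c - 11)·(-65·k·t - 156·k·c + 26·k - 45·t**2 - 178·t·c - 17·t - 168·c**2 - 56·c + 14); both groups contain (-65·k·t - 156·k·c + 26·k - 45·t**2 - 178·t·c - 17·t - 168·c**2 - 56·c + 14), so (4·k + 9·c - 11) is a factor with cofactor -65·k·t - 156·k·c + 26·k - 45·t**2 - 178·t·c - 17·t - 168·c**2 - 56·c + 14.
The cofactor groups again: -65·k·t - 156·k·c + 26·k - 45·t**2 - 178·t·c - 17·t - 168·c**2 - 56·c + 14 = -13·k·(5·t + 12·c - 2) + (-9·t - 14·c - 7)·(5·t + 12·c - 2); both groups contain (5·t + 12·c - 2), giving -(13·k + 9·t + 14·c + 7)·(5·t + 12·c - 2).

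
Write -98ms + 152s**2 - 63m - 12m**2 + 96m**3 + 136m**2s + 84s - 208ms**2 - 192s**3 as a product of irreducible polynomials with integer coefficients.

(3m - 4s)(4m + 8s + 3)(8m + 6s - 7)

Group: 3m(32m**2 + 88ms - 4m + 48s**2 - 38s - 21) - 4s(32m**2 + 88ms - 4m + 48s**2 - 38s - 21); both groups contain (32m**2 + 88ms - 4m + 48s**2 - 38s - 21), so (3m - 4s) is a factor with cofactor 32m**2 + 88ms - 4m + 48s**2 - 38s - 21.
The cofactor groups again: 32m**2 + 88ms - 4m + 48s**2 - 38s - 21 = 4m(8m + 6s - 7) + (8s + 3)(8m + 6s - 7); both groups contain (8m + 6s - 7), giving (4m + 8s + 3)(8m + 6s - 7).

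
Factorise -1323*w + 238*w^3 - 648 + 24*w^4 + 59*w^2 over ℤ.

(2*w + 1)*(3*w + 8)*(4*w - 9)*(w + 9)

Testing divisors of the constant over divisors of the leading coefficient, w = -1/2 is a root, so (2*w + 1) divides it; the quotient is 12*w^3 + 113*w^2 - 27*w - 648.
Next, w = 9/4 is a root, so (4*w - 9) is a factor; dividing leaves 3*w^2 + 35*w + 72.
The remaining quadratic factors as (3*w + 8)(w + 9).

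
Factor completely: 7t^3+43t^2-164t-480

(7t+15)(t+8)(t-4)

Trying the rational-root candidates, t = -8 is a root, giving the factor (t+8) and quotient 7t^2-13t-60.
The remaining quadratic factors as (t-4)(7t+15).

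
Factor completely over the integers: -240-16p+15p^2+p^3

By the rational root theorem, p = -15 is a root, so (p+15) divides it; the quotient is p^2-16.
The remaining quadratic factors as (p+4)(p-4).

(p+15)(p+4)(p-4)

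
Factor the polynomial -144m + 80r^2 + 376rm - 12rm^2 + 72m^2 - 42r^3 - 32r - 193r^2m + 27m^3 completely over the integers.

-(3r - m - 4)(7r + 3m - 4)(2r + 9m)

Group: 3r(-14r^2 - 69rm + 8r - 27m^2 + 36m) + (-m - 4)(-14r^2 - 69rm + 8r - 27m^2 + 36m); both groups contain (-14r^2 - 69rm + 8r - 27m^2 + 36m), so (3r - m - 4) is a factor with cofactor -14r^2 - 69rm + 8r - 27m^2 + 36m.
The cofactor groups again: -14r^2 - 69rm + 8r - 27m^2 + 36m = -7r(2r + 9m) + (-3m + 4)(2r + 9m); both groups contain (2r + 9m), giving -(7r + 3m - 4)(2r + 9m).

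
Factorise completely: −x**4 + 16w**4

Write as (4w**2)² − (x**2)², then factor 4w**2 − x**2 once more.

(2w + x)(2w − x)(4w**2 + x**2)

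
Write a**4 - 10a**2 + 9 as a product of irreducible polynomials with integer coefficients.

Substitute u = a**2 to get a quadratic in u, then factor.
a**2 - 1 is a difference of squares.
a**2 - 9 is a difference of squares.

(a + 1)(a + 3)(a - 1)(a - 3)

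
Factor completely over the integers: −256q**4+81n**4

(3n+4q)(3n−4q)(9n**2+16q**2)

Difference of squares twice: with A = 3n and B = 4q, A⁴ − B⁴ = (A² − B²)(A² + B²), and A² − B² factors again.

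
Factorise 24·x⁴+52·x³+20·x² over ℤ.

Pull out the common factor 4·x², then factor the remaining trinomial.

4·x²·(2·x+1)·(3·x+5)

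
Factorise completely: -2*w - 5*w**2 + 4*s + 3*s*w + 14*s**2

(2*s - w)*(7*s + 5*w + 2)

Group: 7*s*(2*s - w) + (5*w + 2)*(2*s - w); both groups contain (2*s - w).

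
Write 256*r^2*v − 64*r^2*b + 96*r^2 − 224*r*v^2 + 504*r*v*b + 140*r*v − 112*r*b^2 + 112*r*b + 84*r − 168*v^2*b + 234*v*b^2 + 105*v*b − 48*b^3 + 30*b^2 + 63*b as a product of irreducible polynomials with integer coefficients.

(8*v − 2*b + 3)*(4*r + 3*b)*(8*r − 7*v + 8*b + 7)

Group: 8*v*(32*r^2 − 28*r*v + 56*r*b + 28*r − 21*v*b + 24*b^2 + 21*b) + (−2*b + 3)*(32*r^2 − 28*r*v + 56*r*b + 28*r − 21*v*b + 24*b^2 + 21*b); both groups contain (32*r^2 − 28*r*v + 56*r*b + 28*r − 21*v*b + 24*b^2 + 21*b), so (8*v − 2*b + 3) is a factor with cofactor 32*r^2 − 28*r*v + 56*r*b + 28*r − 21*v*b + 24*b^2 + 21*b.
The cofactor groups again: 32*r^2 − 28*r*v + 56*r*b + 28*r − 21*v*b + 24*b^2 + 21*b = 8*r*(4*r + 3*b) + (−7*v + 8*b + 7)*(4*r + 3*b); both groups contain (4*r + 3*b), giving (8*r − 7*v + 8*b + 7)*(4*r + 3*b).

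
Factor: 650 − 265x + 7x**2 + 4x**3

(4x − 13)(x + 10)(x − 5)

Among the possible rational roots, x = −10 is a root, so (x + 10) is a factor; dividing leaves 4x**2 − 33x + 65.
The remaining quadratic factors as (x − 5)(4x − 13).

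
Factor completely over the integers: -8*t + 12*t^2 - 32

4*(3*t + 4)*(t - 2)

Pull out the common factor 4, then factor the remaining trinomial.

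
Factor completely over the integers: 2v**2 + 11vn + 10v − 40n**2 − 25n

Group: 2v(v + 8n + 5) − 5n(v + 8n + 5); both groups contain (v + 8n + 5).

(2v − 5n)(v + 8n + 5)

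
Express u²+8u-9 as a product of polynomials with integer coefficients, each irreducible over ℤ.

Two integers with product -9 and sum 8 are 9 and -1.

(u+9)(u-1)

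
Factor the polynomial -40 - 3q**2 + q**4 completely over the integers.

Substitute u = q**2 to get a quadratic in u, then factor.
q**2 - 8 is irreducible over ℤ (8 is not a perfect square).
q**2 + 5 is irreducible over ℤ (always positive, so no real roots).

(q**2 + 5)(q**2 - 8)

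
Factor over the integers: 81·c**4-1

(3·c+1)·(3·c-1)·(9·c**2+1)

Write as (9·c**2)² − (1)², then factor 9·c**2-1 once more.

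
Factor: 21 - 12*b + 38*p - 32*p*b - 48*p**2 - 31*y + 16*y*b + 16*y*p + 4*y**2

Group: 4*y*(y + 6*p + 4*b - 7) + (-8*p - 3)*(y + 6*p + 4*b - 7); both groups contain (y + 6*p + 4*b - 7).

(4*y - 8*p - 3)*(y + 6*p + 4*b - 7)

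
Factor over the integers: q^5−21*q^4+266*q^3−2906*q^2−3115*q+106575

(q+5)*(q−15)*(q−7)*(q^2−4*q+203)

Among the possible rational roots, q = 15 is a root, so (q−15) divides it; the quotient is q^4−6*q^3+176*q^2−266*q−7105.
Continuing, q = 7 is a root, giving the factor (q−7) and quotient q^3+q^2+183*q+1015.
Next, q = −5 is a root, so (q+5) is a factor; dividing leaves q^2−4*q+203.
The quadratic q^2−4*q+203 has discriminant −796 < 0 and is irreducible over ℤ.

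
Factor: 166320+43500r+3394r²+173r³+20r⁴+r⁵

Among the possible rational roots, r = -7 is a root, so (r+7) divides it; the quotient is r⁴+13r³+82r²+2820r+23760.
Next, r = -11 is a root, so (r+11) is a factor; dividing leaves r³+2r²+60r+2160.
Then r = -12 is a root, so (r+12) divides it; the quotient is r²-10r+180.
The quadratic r²-10r+180 has discriminant -620 < 0 and is irreducible over ℤ.

(r+11)(r+12)(r+7)(r²-10r+180)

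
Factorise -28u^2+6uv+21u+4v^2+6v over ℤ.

Group: -7u(4u-2v-3) - 2v(4u-2v-3); both groups contain (4u-2v-3).

-(4u-2v-3)(7u+2v)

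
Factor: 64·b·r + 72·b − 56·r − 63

Group as (64·b·r + 72·b) + (−56·r − 63) = 8·b·(8·r + 9) − 7·(8·r + 9).
Both groups share the factor (8·r + 9).

(8·b − 7)·(8·r + 9)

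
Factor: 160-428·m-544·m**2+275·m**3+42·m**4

Testing divisors of the constant over divisors of the leading coefficient, m = 2 is a root, so (m-2) divides it; the quotient is 42·m**3+359·m**2+174·m-80.
Continuing, m = -8 is a root, so (m+8) divides it; the quotient is 42·m**2+23·m-10.
The remaining quadratic factors as (7·m-2)(6·m+5).

(6·m+5)·(7·m-2)·(m+8)·(m-2)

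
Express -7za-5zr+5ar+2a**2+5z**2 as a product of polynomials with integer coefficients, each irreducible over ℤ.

Group: z(5z-2a-5r) - a(5z-2a-5r); both groups contain (5z-2a-5r).

(5z-2a-5r)(z-a)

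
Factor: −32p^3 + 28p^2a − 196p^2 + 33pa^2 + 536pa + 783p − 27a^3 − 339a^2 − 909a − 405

−(4p − 3a − 9)(8p − 9a − 5)(p + a + 9)

Group: 4p(−8p^2 + pa − 67p + 9a^2 + 86a + 45) + (−3a − 9)(−8p^2 + pa − 67p + 9a^2 + 86a + 45); both groups contain (−8p^2 + pa − 67p + 9a^2 + 86a + 45), so (4p − 3a − 9) is a factor with cofactor −8p^2 + pa − 67p + 9a^2 + 86a + 45.
The cofactor groups again: −8p^2 + pa − 67p + 9a^2 + 86a + 45 = −p(8p − 9a − 5) + (−a − 9)(8p − 9a − 5); both groups contain (8p − 9a − 5), giving −(p + a + 9)(8p − 9a − 5).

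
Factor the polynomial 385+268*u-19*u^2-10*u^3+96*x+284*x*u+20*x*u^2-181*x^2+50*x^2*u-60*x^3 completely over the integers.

Group: 3*x*(-20*x^2+10*x*u-27*x+10*u^2+69*u+77) + (-u+5)*(-20*x^2+10*x*u-27*x+10*u^2+69*u+77); both groups contain (-20*x^2+10*x*u-27*x+10*u^2+69*u+77), so (3*x-u+5) is a factor with cofactor -20*x^2+10*x*u-27*x+10*u^2+69*u+77.
The cofactor groups again: -20*x^2+10*x*u-27*x+10*u^2+69*u+77 = -4*x*(5*x-5*u-7) + (-2*u-11)*(5*x-5*u-7); both groups contain (5*x-5*u-7), giving -(4*x+2*u+11)*(5*x-5*u-7).

-(5*x-5*u-7)*(3*x-u+5)*(4*x+2*u+11)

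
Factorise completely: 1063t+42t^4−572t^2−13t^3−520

(2t−5)(3t+13)(7t−8)(t−1)

Among the possible rational roots, t = 8/7 is a root, giving the factor (7t−8) and quotient 6t^3+5t^2−76t+65.
Then t = 5/2 is a root, giving the factor (2t−5) and quotient 3t^2+10t−13.
The remaining quadratic factors as (3t+13)(t−1).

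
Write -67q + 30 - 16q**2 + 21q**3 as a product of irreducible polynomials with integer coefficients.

Among the possible rational roots, q = -5/3 is a root, so (3q + 5) divides it; the quotient is 7q**2 - 17q + 6.
The remaining quadratic factors as (q - 2)(7q - 3).

(3q + 5)(7q - 3)(q - 2)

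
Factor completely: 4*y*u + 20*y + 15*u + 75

(4*y + 15)*(u + 5)

Group as (4*y*u + 20*y) + (15*u + 75) = 4*y*(u + 5) + 15*(u + 5).
Both groups share the factor (u + 5).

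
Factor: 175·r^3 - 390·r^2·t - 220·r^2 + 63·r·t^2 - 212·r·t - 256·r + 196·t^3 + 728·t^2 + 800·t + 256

Group: 5·r·(35·r^2 - 29·r·t + 12·r - 28·t^2 - 72·t - 32) + (-7·t - 8)·(35·r^2 - 29·r·t + 12·r - 28·t^2 - 72·t - 32); both groups contain (35·r^2 - 29·r·t + 12·r - 28·t^2 - 72·t - 32), so (5·r - 7·t - 8) is a factor with cofactor 35·r^2 - 29·r·t + 12·r - 28·t^2 - 72·t - 32.
The cofactor groups again: 35·r^2 - 29·r·t + 12·r - 28·t^2 - 72·t - 32 = 5·r·(7·r + 4·t + 8) + (-7·t - 4)·(7·r + 4·t + 8); both groups contain (7·r + 4·t + 8), giving (5·r - 7·t - 4)·(7·r + 4·t + 8).

(5·r - 7·t - 4)·(5·r - 7·t - 8)·(7·r + 4·t + 8)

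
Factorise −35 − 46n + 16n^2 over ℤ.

Need a pair with product 16·(−35) = −560 and sum −46: that's 10 and −56.
Split the middle term: 16n^2 + 10n − 56n − 35 = 2n(8n + 5) − 7(8n + 5).

(2n − 7)(8n + 5)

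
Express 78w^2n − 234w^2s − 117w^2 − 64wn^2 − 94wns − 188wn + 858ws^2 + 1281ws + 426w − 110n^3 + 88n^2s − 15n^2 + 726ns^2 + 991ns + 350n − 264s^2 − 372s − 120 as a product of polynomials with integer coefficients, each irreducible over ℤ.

Group: 3w(26wn − 78ws − 39w + 22n^2 − 66ns − 41n + 24s + 12) + (−5n − 11s − 10)(26wn − 78ws − 39w + 22n^2 − 66ns − 41n + 24s + 12); both groups contain (26wn − 78ws − 39w + 22n^2 − 66ns − 41n + 24s + 12), so (3w − 5n − 11s − 10) is a factor with cofactor 26wn − 78ws − 39w + 22n^2 − 66ns − 41n + 24s + 12.
The cofactor groups again: 26wn − 78ws − 39w + 22n^2 − 66ns − 41n + 24s + 12 = 2n(13w + 11n − 4) + (−6s − 3)(13w + 11n − 4); both groups contain (13w + 11n − 4), giving (2n − 6s − 3)(13w + 11n − 4).

(3w − 5n − 11s − 10)(13w + 11n − 4)(2n − 6s − 3)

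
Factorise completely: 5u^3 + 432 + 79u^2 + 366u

(5u + 9)(u + 6)(u + 8)

Trying the rational-root candidates, u = −8 is a root, giving the factor (u + 8) and quotient 5u^2 + 39u + 54.
The remaining quadratic factors as (u + 6)(5u + 9).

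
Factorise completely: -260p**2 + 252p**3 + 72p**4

Pull out the common factor 4p**2, then factor the remaining trinomial.

4p**2(3p + 13)(6p - 5)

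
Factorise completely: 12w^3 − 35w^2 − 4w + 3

(3w + 1)(4w − 1)(w − 3)

By the rational root theorem, w = 1/4 is a root, so (4w − 1) divides it; the quotient is 3w^2 − 8w − 3.
The remaining quadratic factors as (3w + 1)(w − 3).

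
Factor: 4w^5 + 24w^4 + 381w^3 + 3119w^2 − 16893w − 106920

(2w + 9)(2w − 11)(w + 8)(w^2 − w + 135)

By the rational root theorem, w = −9/2 is a root, so (2w + 9) divides it; the quotient is 2w^4 + 3w^3 + 177w^2 + 763w − 11880.
Next, w = 11/2 is a root, so (2w − 11) is a factor; dividing leaves w^3 + 7w^2 + 127w + 1080.
Continuing, w = −8 is a root, so (w + 8) divides it; the quotient is w^2 − w + 135.
The quadratic w^2 − w + 135 has discriminant −539 < 0 and is irreducible over ℤ.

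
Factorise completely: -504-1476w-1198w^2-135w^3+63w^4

(3w+2)(3w+7)(7w+6)(w-6)

Testing divisors of the constant over divisors of the leading coefficient, w = -7/3 is a root, so (3w+7) divides it; the quotient is 21w^3-94w^2-180w-72.
Next, w = -2/3 is a root, so (3w+2) divides it; the quotient is 7w^2-36w-36.
The remaining quadratic factors as (w-6)(7w+6).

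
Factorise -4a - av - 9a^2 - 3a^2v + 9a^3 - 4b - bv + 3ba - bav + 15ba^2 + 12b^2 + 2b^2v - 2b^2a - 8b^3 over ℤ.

-(2b - 3a - 1)(4b + 3a - v - 4)(b + a)

Group: 2b(-4b^2 - 7ba + bv + 4b - 3a^2 + av + 4a) + (-3a - 1)(-4b^2 - 7ba + bv + 4b - 3a^2 + av + 4a); both groups contain (-4b^2 - 7ba + bv + 4b - 3a^2 + av + 4a), so (2b - 3a - 1) is a factor with cofactor -4b^2 - 7ba + bv + 4b - 3a^2 + av + 4a.
The cofactor groups again: -4b^2 - 7ba + bv + 4b - 3a^2 + av + 4a = -4b(b + a) + (-3a + v + 4)(b + a); both groups contain (b + a), giving -(4b + 3a - v - 4)(b + a).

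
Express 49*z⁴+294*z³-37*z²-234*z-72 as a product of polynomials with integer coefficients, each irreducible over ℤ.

Testing divisors of the constant over divisors of the leading coefficient, z = -6 is a root, so (z+6) divides it; the quotient is 49*z³-37*z-12.
Then z = -3/7 is a root, so (7*z+3) is a factor; dividing leaves 7*z²-3*z-4.
The remaining quadratic factors as (7*z+4)(z-1).

(7*z+3)*(7*z+4)*(z+6)*(z-1)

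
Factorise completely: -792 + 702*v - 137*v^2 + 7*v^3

Testing divisors of the constant over divisors of the leading coefficient, v = 6 is a root, giving the factor (v - 6) and quotient 7*v^2 - 95*v + 132.
The remaining quadratic factors as (7*v - 11)(v - 12).

(7*v - 11)*(v - 12)*(v - 6)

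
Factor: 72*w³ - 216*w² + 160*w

8*w*(3*w - 4)*(3*w - 5)

Pull out the common factor 8*w, then factor the remaining trinomial.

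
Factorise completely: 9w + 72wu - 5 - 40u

(8u + 1)(9w - 5)

Group as (72wu + 9w) + (-40u - 5) = 9w(8u + 1) - 5(8u + 1).
Both groups share the factor (8u + 1).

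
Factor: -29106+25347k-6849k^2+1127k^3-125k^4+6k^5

Testing divisors of the constant over divisors of the leading coefficient, k = 7 is a root, so (k-7) divides it; the quotient is 6k^4-83k^3+546k^2-3027k+4158.
Continuing, k = 9 is a root, giving the factor (k-9) and quotient 6k^3-29k^2+285k-462.
Then k = 11/6 is a root, so (6k-11) divides it; the quotient is k^2-3k+42.
The quadratic k^2-3k+42 has discriminant -159 < 0 and is irreducible over ℤ.

(6k-11)(k-7)(k-9)(k^2-3k+42)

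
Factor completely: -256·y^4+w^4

(w+4·y)·(w-4·y)·(w^2+16·y^2)

Difference of squares twice: with A = w and B = 4·y, A⁴ − B⁴ = (A² − B²)(A² + B²), and A² − B² factors again.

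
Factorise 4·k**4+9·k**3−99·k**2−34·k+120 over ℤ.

By the rational root theorem, k = 1 is a root, so (k−1) is a factor; dividing leaves 4·k**3+13·k**2−86·k−120.
Next, k = 4 is a root, giving the factor (k−4) and quotient 4·k**2+29·k+30.
The remaining quadratic factors as (4·k+5)(k+6).

(4·k+5)·(k+6)·(k−1)·(k−4)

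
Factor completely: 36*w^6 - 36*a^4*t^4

-36*(a^2*t^2 + w^3)*(a^2*t^2 - w^3)

Every term has a factor of 36; factoring it out leaves -a^4*t^4 + w^6.
Recognize a difference of squares with the parts w^3 and a^2*t^2.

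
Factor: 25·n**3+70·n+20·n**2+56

(5·n+4)·(5·n**2+14)

Group as (25·n**3+70·n) + (20·n**2+56) = 5·n·(5·n**2+14) + 4·(5·n**2+14).
Both groups share the factor (5·n**2+14).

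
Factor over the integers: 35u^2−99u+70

(5u−7)(7u−10)

Need a pair with product 35·70 = 2450 and sum −99: that's −49 and −50.
Split the middle term: 35u^2−49u − 50u+70 = 7u(5u−7) − 10(5u−7).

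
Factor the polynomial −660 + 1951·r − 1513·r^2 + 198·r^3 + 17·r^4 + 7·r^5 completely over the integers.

Among the possible rational roots, r = 1 is a root, so (r − 1) divides it; the quotient is 7·r^4 + 24·r^3 + 222·r^2 − 1291·r + 660.
Next, r = 4/7 is a root, so (7·r − 4) is a factor; dividing leaves r^3 + 4·r^2 + 34·r − 165.
Continuing, r = 3 is a root, so (r − 3) is a factor; dividing leaves r^2 + 7·r + 55.
The quadratic r^2 + 7·r + 55 has discriminant −171 < 0 and is irreducible over ℤ.

(7·r − 4)·(r − 1)·(r − 3)·(r^2 + 7·r + 55)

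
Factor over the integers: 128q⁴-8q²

8q²(4q+1)(4q-1)

Factor out 8q², leaving 16q²-1, which is a difference of two squares.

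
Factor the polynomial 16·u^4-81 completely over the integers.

(2·u+3)·(2·u-3)·(4·u^2+9)

Write as (4·u^2)² − (9)², then factor 4·u^2-9 once more.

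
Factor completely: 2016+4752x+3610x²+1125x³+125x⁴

Trying the rational-root candidates, x = -4/5 is a root, so (5x+4) divides it; the quotient is 25x³+205x²+558x+504.
Next, x = -14/5 is a root, so (5x+14) divides it; the quotient is 5x²+27x+36.
The remaining quadratic factors as (x+3)(5x+12).

(5x+12)(5x+14)(5x+4)(x+3)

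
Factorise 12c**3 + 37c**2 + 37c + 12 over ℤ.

Trying the rational-root candidates, c = -4/3 is a root, giving the factor (3c + 4) and quotient 4c**2 + 7c + 3.
The remaining quadratic factors as (c + 1)(4c + 3).

(3c + 4)(4c + 3)(c + 1)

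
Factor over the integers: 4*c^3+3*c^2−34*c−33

(4*c+11)*(c+1)*(c−3)

Testing divisors of the constant over divisors of the leading coefficient, c = 3 is a root, so (c−3) divides it; the quotient is 4*c^2+15*c+11.
The remaining quadratic factors as (4*c+11)(c+1).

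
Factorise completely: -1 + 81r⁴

(3r + 1)(3r - 1)(9r² + 1)

(3r)⁴ − (1)⁴ = ((3r)² − (1)²)((3r)² + (1)²); the first factor splits again, the second (9r² + 1) is irreducible.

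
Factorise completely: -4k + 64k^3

4k(4k + 1)(4k - 1)

Factor out 4k, leaving 16k^2 - 1, which is a difference of two squares.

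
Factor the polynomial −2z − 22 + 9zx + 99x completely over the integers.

Group as (9zx − 2z) + (99x − 22) = z(9x − 2) + 11(9x − 2).
Both groups share the factor (9x − 2).

(9x − 2)(z + 11)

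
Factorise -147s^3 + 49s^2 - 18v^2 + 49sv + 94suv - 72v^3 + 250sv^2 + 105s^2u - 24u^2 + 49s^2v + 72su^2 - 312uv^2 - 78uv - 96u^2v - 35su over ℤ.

Group: 3s(-49s^2 + 35su - 49sv + 24u^2 + 78uv + 18v^2) + (-4v - 1)(-49s^2 + 35su - 49sv + 24u^2 + 78uv + 18v^2); both groups contain (-49s^2 + 35su - 49sv + 24u^2 + 78uv + 18v^2), so (3s - 4v - 1) is a factor with cofactor -49s^2 + 35su - 49sv + 24u^2 + 78uv + 18v^2.
The cofactor groups again: -49s^2 + 35su - 49sv + 24u^2 + 78uv + 18v^2 = -7s(7s - 8u - 2v) + (-3u - 9v)(7s - 8u - 2v); both groups contain (7s - 8u - 2v), giving -(7s + 3u + 9v)(7s - 8u - 2v).

-(3s - 4v - 1)(7s + 3u + 9v)(7s - 8u - 2v)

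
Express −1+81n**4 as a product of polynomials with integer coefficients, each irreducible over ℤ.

(3n)⁴ − (1)⁴ = ((3n)² − (1)²)((3n)² + (1)²); the first factor splits again, the second (9n**2+1) is irreducible.

(3n+1)(3n−1)(9n**2+1)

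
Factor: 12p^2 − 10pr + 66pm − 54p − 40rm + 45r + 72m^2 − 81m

(2p + 8m − 9)(6p − 5r + 9m)

Group: 6p(2p + 8m − 9) + (−5r + 9m)(2p + 8m − 9); both groups contain (2p + 8m − 9).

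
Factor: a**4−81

Difference of squares twice: with A = a and B = 3, A⁴ − B⁴ = (A² − B²)(A² + B²), and A² − B² factors again.

(a+3)(a−3)(a**2+9)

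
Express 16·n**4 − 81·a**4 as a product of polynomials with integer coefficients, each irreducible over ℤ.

(2·n − 3·a)·(2·n + 3·a)·(4·n**2 + 9·a**2)

Difference of squares twice: with A = 2·n and B = 3·a, A⁴ − B⁴ = (A² − B²)(A² + B²), and A² − B² factors again.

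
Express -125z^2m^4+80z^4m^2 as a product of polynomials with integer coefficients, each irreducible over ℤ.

Every term has a factor of 5z^2m^2. Then 16z^2-25m^2 = (4z)² − (5m)².

5m^2z^2(4z-5m)(4z+5m)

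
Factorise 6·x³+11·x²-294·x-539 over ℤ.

Among the possible rational roots, x = -11/6 is a root, so (6·x+11) divides it; the quotient is x²-49.
The remaining quadratic factors as (x-7)(x+7).

(6·x+11)·(x+7)·(x-7)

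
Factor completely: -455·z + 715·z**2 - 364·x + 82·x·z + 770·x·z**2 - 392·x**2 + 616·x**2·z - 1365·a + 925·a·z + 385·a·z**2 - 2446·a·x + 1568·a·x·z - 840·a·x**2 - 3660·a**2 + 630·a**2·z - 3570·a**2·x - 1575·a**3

Group: 15·a·(-105·a**2 - 210·a·x + 77·a·z - 244·a + 154·x·z - 98·x + 143·z - 91) + (4·x + 5·z)·(-105·a**2 - 210·a·x + 77·a·z - 244·a + 154·x·z - 98·x + 143·z - 91); both groups contain (-105·a**2 - 210·a·x + 77·a·z - 244·a + 154·x·z - 98·x + 143·z - 91), so (15·a + 4·x + 5·z) is a factor with cofactor -105·a**2 - 210·a·x + 77·a·z - 244·a + 154·x·z - 98·x + 143·z - 91.
The cofactor groups again: -105·a**2 - 210·a·x + 77·a·z - 244·a + 154·x·z - 98·x + 143·z - 91 = -15·a·(7·a + 14·x + 13) + (11·z - 7)·(7·a + 14·x + 13); both groups contain (7·a + 14·x + 13), giving -(15·a - 11·z + 7)·(7·a + 14·x + 13).

-(15·a + 4·x + 5·z)·(15·a - 11·z + 7)·(7·a + 14·x + 13)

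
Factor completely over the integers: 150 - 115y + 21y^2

Need a pair with product 21·150 = 3150 and sum -115: that's -45 and -70.
Split the middle term: 21y^2 - 45y - 70y + 150 = 3y(7y - 15) - 10(7y - 15).

(3y - 10)(7y - 15)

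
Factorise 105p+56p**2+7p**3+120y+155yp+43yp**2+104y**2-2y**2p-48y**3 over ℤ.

Group: 8y(-6y**2+5yp+13y+p**2+8p+15) + 7p(-6y**2+5yp+13y+p**2+8p+15); both groups contain (-6y**2+5yp+13y+p**2+8p+15), so (8y+7p) is a factor with cofactor -6y**2+5yp+13y+p**2+8p+15.
The cofactor groups again: -6y**2+5yp+13y+p**2+8p+15 = -y(6y+p+5) + (p+3)(6y+p+5); both groups contain (6y+p+5), giving -(y-p-3)(6y+p+5).

-(y-p-3)(8y+7p)(6y+p+5)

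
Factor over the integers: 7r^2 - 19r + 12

(7r - 12)(r - 1)

Need a pair with product 7·12 = 84 and sum -19: that's -7 and -12.
Split the middle term: 7r^2 - 7r - 12r + 12 = 7r(r - 1) - 12(r - 1).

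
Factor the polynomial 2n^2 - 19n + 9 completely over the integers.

Need a pair with product 2·9 = 18 and sum -19: that's -1 and -18.
Split the middle term: 2n^2 - n - 18n + 9 = n(2n - 1) - 9(2n - 1).

(2n - 1)(n - 9)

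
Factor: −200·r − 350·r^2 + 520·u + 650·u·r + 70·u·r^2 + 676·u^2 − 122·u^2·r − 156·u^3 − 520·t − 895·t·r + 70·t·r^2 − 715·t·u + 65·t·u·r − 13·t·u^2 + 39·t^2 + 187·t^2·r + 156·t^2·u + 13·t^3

(t + 12·u + 14·r + 8)·(13·t − 13·u + 5·r)·(t + u − 5)

Group: 13·t·(t^2 + 13·t·u + 14·t·r + 3·t + 12·u^2 + 14·u·r − 52·u − 70·r − 40) + (−13·u + 5·r)·(t^2 + 13·t·u + 14·t·r + 3·t + 12·u^2 + 14·u·r − 52·u − 70·r − 40); both groups contain (t^2 + 13·t·u + 14·t·r + 3·t + 12·u^2 + 14·u·r − 52·u − 70·r − 40), so (13·t − 13·u + 5·r) is a factor with cofactor t^2 + 13·t·u + 14·t·r + 3·t + 12·u^2 + 14·u·r − 52·u − 70·r − 40.
The cofactor groups again: t^2 + 13·t·u + 14·t·r + 3·t + 12·u^2 + 14·u·r − 52·u − 70·r − 40 = t·(t + 12·u + 14·r + 8) + (u − 5)·(t + 12·u + 14·r + 8); both groups contain (t + 12·u + 14·r + 8), giving (t + u − 5)·(t + 12·u + 14·r + 8).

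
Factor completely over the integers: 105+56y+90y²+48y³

(8y+15)(6y²+7)

Group as (48y³+56y) + (90y²+105) = 8y(6y²+7) + 15(6y²+7).
Both groups share the factor (6y²+7).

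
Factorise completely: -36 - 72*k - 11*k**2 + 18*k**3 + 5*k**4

(5*k + 3)*(k + 2)*(k + 3)*(k - 2)

By the rational root theorem, k = -3/5 is a root, giving the factor (5*k + 3) and quotient k**3 + 3*k**2 - 4*k - 12.
Then k = -3 is a root, giving the factor (k + 3) and quotient k**2 - 4.
The remaining quadratic factors as (k + 2)(k - 2).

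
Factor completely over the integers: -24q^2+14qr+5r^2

-(4q+r)(6q-5r)

Group: -4q(6q-5r) - r(6q-5r); both groups contain (6q-5r).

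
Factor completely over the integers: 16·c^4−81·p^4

(2·c+3·p)·(2·c−3·p)·(4·c^2+9·p^2)

Difference of squares twice: with A = 2·c and B = 3·p, A⁴ − B⁴ = (A² − B²)(A² + B²), and A² − B² factors again.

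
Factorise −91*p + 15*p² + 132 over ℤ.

(3*p − 11)*(5*p − 12)

Need a pair with product 15·132 = 1980 and sum −91: that's −36 and −55.
Split the middle term: 15*p² − 36*p − 55*p + 132 = 3*p*(5*p − 12) − 11*(5*p − 12).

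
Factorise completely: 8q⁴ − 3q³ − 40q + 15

Group as (8q⁴ − 40q) + (−3q³ + 15) = 8q(q³ − 5) − 3(q³ − 5).
Both groups share the factor (q³ − 5).

(8q − 3)(q³ − 5)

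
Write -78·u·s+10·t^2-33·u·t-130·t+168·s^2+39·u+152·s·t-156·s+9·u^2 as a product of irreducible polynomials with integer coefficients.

(3·u-12·s-10·t)·(3·u-14·s-t+13)

Group: 3·u·(3·u-14·s-t+13) + (-12·s-10·t)·(3·u-14·s-t+13); both groups contain (3·u-14·s-t+13).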